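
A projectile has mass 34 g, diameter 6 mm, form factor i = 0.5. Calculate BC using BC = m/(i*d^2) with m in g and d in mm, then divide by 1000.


BC = m/(i*d^2*1000) = 34/(0.5 * 6^2 * 1000) = 0.001889

0.001889


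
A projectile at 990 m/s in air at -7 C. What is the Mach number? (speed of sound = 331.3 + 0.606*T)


a = 331.3 + 0.606*(-7) = 327.058 m/s
M = v/a = 990/327.058 = 3.027

3.027


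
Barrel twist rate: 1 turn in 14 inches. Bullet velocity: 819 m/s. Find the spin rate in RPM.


twist_m = 14*0.0254 = 0.3556 m
spin = v/twist = 819/0.3556 = 2303.15 rev/s
RPM = spin*60 = 2303.15*60 ≈ 138189 RPM

138189 RPM


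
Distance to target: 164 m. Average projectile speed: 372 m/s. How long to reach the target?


t = d/v = 164/372 = 0.4409 s

0.4409 s


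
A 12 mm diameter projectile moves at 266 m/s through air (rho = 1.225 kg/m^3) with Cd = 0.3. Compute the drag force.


A = pi*(d/2)^2 = pi*(12/2000)^2 = 1.13097e-04 m^2
Fd = 0.5*Cd*rho*A*v^2 = 0.5*0.3*1.225*1.13097e-04*266^2 = 1.47 N

1.47 N


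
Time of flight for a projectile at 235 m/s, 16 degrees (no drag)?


T = 2*v0*sin(theta)/g = 2*235*sin(16°)/9.81 = 13.21 s

13.21 s


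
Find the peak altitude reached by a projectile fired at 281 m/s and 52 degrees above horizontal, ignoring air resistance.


H = (v0*sin(theta))^2 / (2g) = (281*sin(52°))^2 / (2*9.81) = 2499 m

2499 m


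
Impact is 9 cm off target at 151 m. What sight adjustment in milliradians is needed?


1 mrad subtends 1 cm per 10 m of range, so adj = error_cm / (dist_m / 10) = 9 / (151/10) = 0.596 mrad

0.596 mrad


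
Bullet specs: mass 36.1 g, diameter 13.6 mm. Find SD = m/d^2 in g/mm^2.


SD = m/d^2 = 36.1/13.6^2 = 0.1952 g/mm^2

0.1952 g/mm^2


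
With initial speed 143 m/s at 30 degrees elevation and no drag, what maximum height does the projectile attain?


H = (v0*sin(theta))^2 / (2g) = (143*sin(30°))^2 / (2*9.81) = 260.6 m

260.6 m


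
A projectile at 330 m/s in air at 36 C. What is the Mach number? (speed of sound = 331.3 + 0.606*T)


a = 331.3 + 0.606*(36) = 353.116 m/s
M = v/a = 330/353.116 = 0.9345

0.9345


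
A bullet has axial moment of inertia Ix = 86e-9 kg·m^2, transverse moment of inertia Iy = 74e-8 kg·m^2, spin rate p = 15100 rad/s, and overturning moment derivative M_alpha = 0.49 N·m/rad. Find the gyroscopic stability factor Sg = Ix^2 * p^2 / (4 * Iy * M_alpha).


Sg = Ix^2 * p^2 / (4 * Iy * M_alpha) = (86e-9)^2 * 15100^2 / (4 * 74e-8 * 0.49) = 1.163

1.163


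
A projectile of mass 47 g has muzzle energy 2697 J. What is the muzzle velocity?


v = sqrt(2*E/m) = sqrt(2*2697/0.047) = 338.8 m/s

338.8 m/s


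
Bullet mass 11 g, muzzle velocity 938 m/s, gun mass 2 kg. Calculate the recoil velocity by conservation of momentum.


v_recoil = m_p * v_p / m_gun = 0.011 * 938 / 2 = 5.159 m/s

5.159 m/s


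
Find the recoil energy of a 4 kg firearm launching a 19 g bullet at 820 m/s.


v_r = m_p*v_p/m_gun = 0.019*820/4 = 3.895 m/s, E_r = 0.5*m_gun*v_r^2 = 0.5*4*3.895^2 = 30.34 J

30.34 J


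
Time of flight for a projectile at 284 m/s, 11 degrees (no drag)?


T = 2*v0*sin(theta)/g = 2*284*sin(11°)/9.81 = 11.05 s

11.05 s


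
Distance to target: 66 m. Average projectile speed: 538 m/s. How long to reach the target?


t = d/v = 66/538 = 0.1227 s

0.1227 s


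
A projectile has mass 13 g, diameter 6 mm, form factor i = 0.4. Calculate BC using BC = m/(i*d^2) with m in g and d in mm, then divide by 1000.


BC = m/(i*d^2*1000) = 13/(0.4 * 6^2 * 1000) = 0.0009028

0.0009028


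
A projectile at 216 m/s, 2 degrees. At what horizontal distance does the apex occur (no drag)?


R = v0^2*sin(2*theta)/g = 216^2*sin(2*2°)/9.81 = 331.759 m
apex_dist = R/2 = 331.759/2 = 165.9 m

165.9 m


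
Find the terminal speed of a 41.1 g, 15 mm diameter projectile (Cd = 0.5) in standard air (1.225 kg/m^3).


A = pi*(d/2)^2 = pi*(15/2000)^2 = 1.76715e-04 m^2
vt = sqrt(2mg/(Cd*rho*A)) = sqrt(2*0.0411*9.81/(0.5 * 1.225 * 1.76715e-04)) = 86.31 m/s

86.31 m/s


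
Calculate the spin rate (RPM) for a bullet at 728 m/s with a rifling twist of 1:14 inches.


twist_m = 14*0.0254 = 0.3556 m
spin = v/twist = 728/0.3556 = 2047.244 rev/s
RPM = spin*60 = 2047.244*60 ≈ 122835 RPM

122835 RPM


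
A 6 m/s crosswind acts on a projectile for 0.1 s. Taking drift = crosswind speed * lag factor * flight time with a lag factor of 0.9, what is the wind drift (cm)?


drift = v_wind * lag * t = 6 * 0.9 * 0.1 = 0.54 m ≈ 54 cm

54 cm


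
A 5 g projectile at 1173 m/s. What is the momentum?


p = m*v = 0.005*1173 = 5.865 kg·m/s

5.865 kg·m/s


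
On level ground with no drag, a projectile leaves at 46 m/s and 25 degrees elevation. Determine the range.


R = v0^2 * sin(2*theta) / g = 46^2 * sin(2*25°) / 9.81 = 165.2 m

165.2 m


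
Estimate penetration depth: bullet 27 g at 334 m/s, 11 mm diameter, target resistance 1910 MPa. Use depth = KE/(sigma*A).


A = pi*(d/2)^2 = pi*(11/2)^2 = 95.0332 mm^2
E = 0.5*m*v^2 = 0.5*0.027*334^2 = 1506.01 J
depth = E/(sigma*A) = 1506.01 J / (1910 MPa * 95.0332 mm^2) = 1506.01/(1910 * 95.0332) m = 0.00829694 m ≈ 8.297 mm

8.297 mm


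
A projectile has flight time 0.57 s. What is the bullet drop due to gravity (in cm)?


drop = 0.5*g*t^2 = 0.5*9.81*0.57^2 = 1.59363 m ≈ 159.4 cm

159.4 cm


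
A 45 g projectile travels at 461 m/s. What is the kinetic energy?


E = 0.5*m*v^2 = 0.5*0.045*461^2 = 4782 J

4782 J


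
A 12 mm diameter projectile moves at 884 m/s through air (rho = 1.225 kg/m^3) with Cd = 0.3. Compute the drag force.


A = pi*(d/2)^2 = pi*(12/2000)^2 = 1.13097e-04 m^2
Fd = 0.5*Cd*rho*A*v^2 = 0.5*0.3*1.225*1.13097e-04*884^2 = 16.24 N

16.24 N


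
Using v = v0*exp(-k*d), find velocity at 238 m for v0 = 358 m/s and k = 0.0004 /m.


v = v0*exp(-k*d) = 358*exp(-0.0004*238) = 325.5 m/s

325.5 m/s


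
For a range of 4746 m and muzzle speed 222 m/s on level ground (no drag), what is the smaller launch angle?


sin(2*theta) = R*g/v0^2 = 4746*9.81/222^2 = 0.944693, theta = arcsin(0.944693)/2 = 35.43°

35.43 degrees


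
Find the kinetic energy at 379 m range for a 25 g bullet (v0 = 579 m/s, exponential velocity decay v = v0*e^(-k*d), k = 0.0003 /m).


v = v0*exp(-k*d) = 579*exp(-0.0003*379) = 516.772 m/s
E = 0.5*m*v^2 = 0.5*0.025*516.772^2 = 3338 J

3338 J


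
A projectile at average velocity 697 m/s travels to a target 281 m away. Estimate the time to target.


t = d/v = 281/697 = 0.4032 s

0.4032 s


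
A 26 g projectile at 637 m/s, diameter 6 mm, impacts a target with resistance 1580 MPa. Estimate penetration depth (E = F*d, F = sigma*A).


A = pi*(d/2)^2 = pi*(6/2)^2 = 28.2743 mm^2
E = 0.5*m*v^2 = 0.5*0.026*637^2 = 5275 J
depth = E/(sigma*A) = 5275 J / (1580 MPa * 28.2743 mm^2) = 5275/(1580 * 28.2743) m = 0.118079 m ≈ 118.1 mm

118.1 mm


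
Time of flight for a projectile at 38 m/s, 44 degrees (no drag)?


T = 2*v0*sin(theta)/g = 2*38*sin(44°)/9.81 = 5.382 s

5.382 s


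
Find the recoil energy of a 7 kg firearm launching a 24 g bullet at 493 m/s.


v_r = m_p*v_p/m_gun = 0.024*493/7 = 1.69029 m/s, E_r = 0.5*m_gun*v_r^2 = 0.5*7*1.69029^2 = 10 J

10 J


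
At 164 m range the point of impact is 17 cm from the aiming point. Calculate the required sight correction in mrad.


1 mrad subtends 1 cm per 10 m of range, so adj = error_cm / (dist_m / 10) = 17 / (164/10) = 1.037 mrad

1.037 mrad


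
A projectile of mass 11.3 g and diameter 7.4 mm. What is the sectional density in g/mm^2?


SD = m/d^2 = 11.3/7.4^2 = 0.2064 g/mm^2

0.2064 g/mm^2


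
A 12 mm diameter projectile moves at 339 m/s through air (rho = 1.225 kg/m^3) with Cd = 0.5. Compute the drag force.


A = pi*(d/2)^2 = pi*(12/2000)^2 = 1.13097e-04 m^2
Fd = 0.5*Cd*rho*A*v^2 = 0.5*0.5*1.225*1.13097e-04*339^2 = 3.98 N

3.98 N


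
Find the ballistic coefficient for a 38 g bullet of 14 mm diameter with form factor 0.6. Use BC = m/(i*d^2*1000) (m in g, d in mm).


BC = m/(i*d^2*1000) = 38/(0.6 * 14^2 * 1000) = 0.0003231

0.0003231


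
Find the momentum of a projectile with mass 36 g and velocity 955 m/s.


p = m*v = 0.036*955 = 34.38 kg·m/s

34.38 kg·m/s


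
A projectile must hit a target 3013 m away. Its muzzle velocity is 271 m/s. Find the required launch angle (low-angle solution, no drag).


sin(2*theta) = R*g/v0^2 = 3013*9.81/271^2 = 0.402466, theta = arcsin(0.402466)/2 = 11.87°

11.87 degrees


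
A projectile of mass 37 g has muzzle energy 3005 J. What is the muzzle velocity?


v = sqrt(2*E/m) = sqrt(2*3005/0.037) = 403 m/s

403 m/s


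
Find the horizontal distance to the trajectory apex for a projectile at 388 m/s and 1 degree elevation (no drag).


R = v0^2*sin(2*theta)/g = 388^2*sin(2*1°)/9.81 = 535.567 m
apex_dist = R/2 = 535.567/2 = 267.8 m

267.8 m


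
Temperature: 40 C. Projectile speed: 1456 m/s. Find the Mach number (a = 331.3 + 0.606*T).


a = 331.3 + 0.606*(40) = 355.54 m/s
M = v/a = 1456/355.54 = 4.095

4.095


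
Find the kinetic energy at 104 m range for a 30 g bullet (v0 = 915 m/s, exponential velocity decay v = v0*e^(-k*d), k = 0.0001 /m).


v = v0*exp(-k*d) = 915*exp(-0.0001*104) = 905.533 m/s
E = 0.5*m*v^2 = 0.5*0.03*905.533^2 = 12300 J

12300 J


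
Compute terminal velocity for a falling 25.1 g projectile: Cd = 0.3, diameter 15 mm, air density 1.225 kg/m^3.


A = pi*(d/2)^2 = pi*(15/2000)^2 = 1.76715e-04 m^2
vt = sqrt(2mg/(Cd*rho*A)) = sqrt(2*0.0251*9.81/(0.3 * 1.225 * 1.76715e-04)) = 87.08 m/s

87.08 m/s


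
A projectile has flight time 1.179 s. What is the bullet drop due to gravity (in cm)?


drop = 0.5*g*t^2 = 0.5*9.81*1.179^2 = 6.81815 m ≈ 681.8 cm

681.8 cm


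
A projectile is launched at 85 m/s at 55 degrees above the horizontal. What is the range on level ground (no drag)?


R = v0^2 * sin(2*theta) / g = 85^2 * sin(2*55°) / 9.81 = 692.1 m

692.1 m


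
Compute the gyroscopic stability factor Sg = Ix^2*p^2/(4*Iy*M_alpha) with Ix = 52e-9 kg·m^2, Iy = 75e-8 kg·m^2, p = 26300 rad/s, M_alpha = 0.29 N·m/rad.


Sg = Ix^2 * p^2 / (4 * Iy * M_alpha) = (52e-9)^2 * 26300^2 / (4 * 75e-8 * 0.29) = 2.15

2.15


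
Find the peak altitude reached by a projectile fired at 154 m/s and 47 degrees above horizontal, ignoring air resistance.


H = (v0*sin(theta))^2 / (2g) = (154*sin(47°))^2 / (2*9.81) = 646.5 m

646.5 m


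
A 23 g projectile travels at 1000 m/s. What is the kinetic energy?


E = 0.5*m*v^2 = 0.5*0.023*1000^2 = 11500 J

11500 J


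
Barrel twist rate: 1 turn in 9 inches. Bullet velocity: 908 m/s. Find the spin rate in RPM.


twist_m = 9*0.0254 = 0.2286 m
spin = v/twist = 908/0.2286 = 3972.003 rev/s
RPM = spin*60 = 3972.003*60 ≈ 238320 RPM

238320 RPM


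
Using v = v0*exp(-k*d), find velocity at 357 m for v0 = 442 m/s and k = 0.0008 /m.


v = v0*exp(-k*d) = 442*exp(-0.0008*357) = 332.2 m/s

332.2 m/s


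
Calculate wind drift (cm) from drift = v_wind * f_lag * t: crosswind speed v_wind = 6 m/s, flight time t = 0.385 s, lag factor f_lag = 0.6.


drift = v_wind * lag * t = 6 * 0.6 * 0.385 = 1.386 m ≈ 138.6 cm

138.6 cm


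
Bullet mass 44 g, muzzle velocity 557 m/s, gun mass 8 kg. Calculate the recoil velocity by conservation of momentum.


v_recoil = m_p * v_p / m_gun = 0.044 * 557 / 8 = 3.063 m/s

3.063 m/s


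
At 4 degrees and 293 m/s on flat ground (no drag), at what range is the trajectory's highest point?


R = v0^2*sin(2*theta)/g = 293^2*sin(2*4°)/9.81 = 1217.93 m
apex_dist = R/2 = 1217.93/2 = 609 m

609 m


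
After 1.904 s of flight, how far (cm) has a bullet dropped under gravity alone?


drop = 0.5*g*t^2 = 0.5*9.81*1.904^2 = 17.7817 m ≈ 1778 cm

1778 cm


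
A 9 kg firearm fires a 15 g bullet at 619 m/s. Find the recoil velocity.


v_recoil = m_p * v_p / m_gun = 0.015 * 619 / 9 = 1.032 m/s

1.032 m/s


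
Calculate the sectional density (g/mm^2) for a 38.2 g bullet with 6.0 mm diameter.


SD = m/d^2 = 38.2/6.0^2 = 1.061 g/mm^2

1.061 g/mm^2


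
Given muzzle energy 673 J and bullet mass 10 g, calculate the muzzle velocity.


v = sqrt(2*E/m) = sqrt(2*673/0.01) = 366.9 m/s

366.9 m/s


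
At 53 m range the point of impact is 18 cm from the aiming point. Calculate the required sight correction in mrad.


1 mrad subtends 1 cm per 10 m of range, so adj = error_cm / (dist_m / 10) = 18 / (53/10) = 3.396 mrad

3.396 mrad


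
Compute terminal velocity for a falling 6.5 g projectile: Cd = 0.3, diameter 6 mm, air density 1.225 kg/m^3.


A = pi*(d/2)^2 = pi*(6/2000)^2 = 2.82743e-05 m^2
vt = sqrt(2mg/(Cd*rho*A)) = sqrt(2*0.0065*9.81/(0.3 * 1.225 * 2.82743e-05)) = 110.8 m/s

110.8 m/s


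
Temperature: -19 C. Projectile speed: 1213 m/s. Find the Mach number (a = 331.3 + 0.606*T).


a = 331.3 + 0.606*(-19) = 319.786 m/s
M = v/a = 1213/319.786 = 3.793

3.793


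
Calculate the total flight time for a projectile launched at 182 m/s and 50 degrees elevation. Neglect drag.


T = 2*v0*sin(theta)/g = 2*182*sin(50°)/9.81 = 28.42 s

28.42 s


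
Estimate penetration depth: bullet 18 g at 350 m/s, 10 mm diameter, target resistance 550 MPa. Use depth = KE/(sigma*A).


A = pi*(d/2)^2 = pi*(10/2)^2 = 78.5398 mm^2
E = 0.5*m*v^2 = 0.5*0.018*350^2 = 1102.5 J
depth = E/(sigma*A) = 1102.5 J / (550 MPa * 78.5398 mm^2) = 1102.5/(550 * 78.5398) m = 0.0255227 m ≈ 25.52 mm

25.52 mm


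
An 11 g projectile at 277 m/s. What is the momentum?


p = m*v = 0.011*277 = 3.047 kg·m/s

3.047 kg·m/s


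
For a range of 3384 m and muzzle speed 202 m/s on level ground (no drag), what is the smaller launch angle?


sin(2*theta) = R*g/v0^2 = 3384*9.81/202^2 = 0.813573, theta = arcsin(0.813573)/2 = 27.22°

27.22 degrees


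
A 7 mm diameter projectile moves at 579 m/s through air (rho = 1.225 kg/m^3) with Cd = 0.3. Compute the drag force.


A = pi*(d/2)^2 = pi*(7/2000)^2 = 3.84845e-05 m^2
Fd = 0.5*Cd*rho*A*v^2 = 0.5*0.3*1.225*3.84845e-05*579^2 = 2.371 N

2.371 N


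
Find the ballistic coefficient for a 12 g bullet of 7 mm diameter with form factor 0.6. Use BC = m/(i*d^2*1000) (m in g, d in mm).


BC = m/(i*d^2*1000) = 12/(0.6 * 7^2 * 1000) = 0.0004082

0.0004082


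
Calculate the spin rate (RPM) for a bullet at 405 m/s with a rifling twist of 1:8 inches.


twist_m = 8*0.0254 = 0.2032 m
spin = v/twist = 405/0.2032 = 1993.11 rev/s
RPM = spin*60 = 1993.11*60 ≈ 119587 RPM

119587 RPM


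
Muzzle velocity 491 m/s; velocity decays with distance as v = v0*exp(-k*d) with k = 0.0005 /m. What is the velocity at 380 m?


v = v0*exp(-k*d) = 491*exp(-0.0005*380) = 406 m/s

406 m/s


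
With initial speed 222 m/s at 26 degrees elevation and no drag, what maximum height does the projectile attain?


H = (v0*sin(theta))^2 / (2g) = (222*sin(26°))^2 / (2*9.81) = 482.7 m

482.7 m


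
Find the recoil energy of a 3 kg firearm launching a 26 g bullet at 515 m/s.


v_r = m_p*v_p/m_gun = 0.026*515/3 = 4.46333 m/s, E_r = 0.5*m_gun*v_r^2 = 0.5*3*4.46333^2 = 29.88 J

29.88 J


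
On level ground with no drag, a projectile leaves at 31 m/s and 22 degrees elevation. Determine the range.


R = v0^2 * sin(2*theta) / g = 31^2 * sin(2*22°) / 9.81 = 68.05 m

68.05 m


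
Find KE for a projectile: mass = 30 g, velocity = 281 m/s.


E = 0.5*m*v^2 = 0.5*0.03*281^2 = 1184 J

1184 J


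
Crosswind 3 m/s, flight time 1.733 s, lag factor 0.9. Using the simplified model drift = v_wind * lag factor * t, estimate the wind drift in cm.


drift = v_wind * lag * t = 3 * 0.9 * 1.733 = 4.6791 m ≈ 467.9 cm

467.9 cm


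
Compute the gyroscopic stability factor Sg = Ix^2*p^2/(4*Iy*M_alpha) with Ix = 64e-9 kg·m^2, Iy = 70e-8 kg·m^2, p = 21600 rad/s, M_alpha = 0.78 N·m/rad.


Sg = Ix^2 * p^2 / (4 * Iy * M_alpha) = (64e-9)^2 * 21600^2 / (4 * 70e-8 * 0.78) = 0.875

0.875


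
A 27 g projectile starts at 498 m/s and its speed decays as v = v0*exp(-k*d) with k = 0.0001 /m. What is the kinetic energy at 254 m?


v = v0*exp(-k*d) = 498*exp(-0.0001*254) = 485.51 m/s
E = 0.5*m*v^2 = 0.5*0.027*485.51^2 = 3182 J

3182 J


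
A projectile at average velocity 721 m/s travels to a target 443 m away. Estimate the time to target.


t = d/v = 443/721 = 0.6144 s

0.6144 s


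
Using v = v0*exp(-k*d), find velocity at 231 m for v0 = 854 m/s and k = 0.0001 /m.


v = v0*exp(-k*d) = 854*exp(-0.0001*231) = 834.5 m/s

834.5 m/s


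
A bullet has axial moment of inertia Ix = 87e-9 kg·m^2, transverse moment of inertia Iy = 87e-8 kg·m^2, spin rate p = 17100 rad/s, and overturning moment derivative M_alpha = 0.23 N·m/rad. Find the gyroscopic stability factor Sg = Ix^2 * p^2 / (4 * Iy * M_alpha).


Sg = Ix^2 * p^2 / (4 * Iy * M_alpha) = (87e-9)^2 * 17100^2 / (4 * 87e-8 * 0.23) = 2.765

2.765


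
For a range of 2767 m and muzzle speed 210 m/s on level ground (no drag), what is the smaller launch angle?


sin(2*theta) = R*g/v0^2 = 2767*9.81/210^2 = 0.615516, theta = arcsin(0.615516)/2 = 18.99°

18.99 degrees


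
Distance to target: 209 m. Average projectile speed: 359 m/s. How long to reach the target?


t = d/v = 209/359 = 0.5822 s

0.5822 s


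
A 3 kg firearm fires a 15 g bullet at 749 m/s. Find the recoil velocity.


v_recoil = m_p * v_p / m_gun = 0.015 * 749 / 3 = 3.745 m/s

3.745 m/s


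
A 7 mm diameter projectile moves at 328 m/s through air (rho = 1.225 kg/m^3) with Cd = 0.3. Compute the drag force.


A = pi*(d/2)^2 = pi*(7/2000)^2 = 3.84845e-05 m^2
Fd = 0.5*Cd*rho*A*v^2 = 0.5*0.3*1.225*3.84845e-05*328^2 = 0.7608 N

0.7608 N


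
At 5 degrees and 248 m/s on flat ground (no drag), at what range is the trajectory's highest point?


R = v0^2*sin(2*theta)/g = 248^2*sin(2*5°)/9.81 = 1088.69 m
apex_dist = R/2 = 1088.69/2 = 544.3 m

544.3 m


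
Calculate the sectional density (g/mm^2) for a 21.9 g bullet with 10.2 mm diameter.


SD = m/d^2 = 21.9/10.2^2 = 0.2105 g/mm^2

0.2105 g/mm^2


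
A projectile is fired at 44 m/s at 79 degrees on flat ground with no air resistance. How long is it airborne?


T = 2*v0*sin(theta)/g = 2*44*sin(79°)/9.81 = 8.806 s

8.806 s


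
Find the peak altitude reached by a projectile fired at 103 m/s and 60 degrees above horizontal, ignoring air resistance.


H = (v0*sin(theta))^2 / (2g) = (103*sin(60°))^2 / (2*9.81) = 405.5 m

405.5 m


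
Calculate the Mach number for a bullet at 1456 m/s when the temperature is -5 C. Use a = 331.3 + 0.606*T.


a = 331.3 + 0.606*(-5) = 328.27 m/s
M = v/a = 1456/328.27 = 4.435

4.435


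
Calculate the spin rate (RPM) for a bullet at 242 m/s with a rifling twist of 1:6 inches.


twist_m = 6*0.0254 = 0.1524 m
spin = v/twist = 242/0.1524 = 1587.927 rev/s
RPM = spin*60 = 1587.927*60 ≈ 95276 RPM

95276 RPM


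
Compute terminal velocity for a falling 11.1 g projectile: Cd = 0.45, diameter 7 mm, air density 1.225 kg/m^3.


A = pi*(d/2)^2 = pi*(7/2000)^2 = 3.84845e-05 m^2
vt = sqrt(2mg/(Cd*rho*A)) = sqrt(2*0.0111*9.81/(0.45 * 1.225 * 3.84845e-05)) = 101.3 m/s

101.3 m/s


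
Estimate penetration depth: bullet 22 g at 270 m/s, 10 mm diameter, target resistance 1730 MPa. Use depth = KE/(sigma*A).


A = pi*(d/2)^2 = pi*(10/2)^2 = 78.5398 mm^2
E = 0.5*m*v^2 = 0.5*0.022*270^2 = 801.9 J
depth = E/(sigma*A) = 801.9 J / (1730 MPa * 78.5398 mm^2) = 801.9/(1730 * 78.5398) m = 0.0059018 m ≈ 5.902 mm

5.902 mm


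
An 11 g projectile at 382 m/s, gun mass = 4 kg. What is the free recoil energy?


v_r = m_p*v_p/m_gun = 0.011*382/4 = 1.0505 m/s, E_r = 0.5*m_gun*v_r^2 = 0.5*4*1.0505^2 = 2.207 J

2.207 J


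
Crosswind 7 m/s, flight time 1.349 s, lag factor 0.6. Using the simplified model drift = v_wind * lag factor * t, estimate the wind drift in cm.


drift = v_wind * lag * t = 7 * 0.6 * 1.349 = 5.6658 m ≈ 566.6 cm

566.6 cm


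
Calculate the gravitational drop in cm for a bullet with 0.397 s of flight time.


drop = 0.5*g*t^2 = 0.5*9.81*0.397^2 = 0.773072 m ≈ 77.31 cm

77.31 cm


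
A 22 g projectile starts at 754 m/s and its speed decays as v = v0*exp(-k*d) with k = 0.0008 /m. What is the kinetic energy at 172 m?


v = v0*exp(-k*d) = 754*exp(-0.0008*172) = 657.071 m/s
E = 0.5*m*v^2 = 0.5*0.022*657.071^2 = 4749 J

4749 J


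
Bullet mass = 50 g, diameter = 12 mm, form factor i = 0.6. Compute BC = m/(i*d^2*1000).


BC = m/(i*d^2*1000) = 50/(0.6 * 12^2 * 1000) = 0.0005787

0.0005787


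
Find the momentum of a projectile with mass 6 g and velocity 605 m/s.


p = m*v = 0.006*605 = 3.63 kg·m/s

3.63 kg·m/s


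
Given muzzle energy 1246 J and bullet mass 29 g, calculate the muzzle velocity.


v = sqrt(2*E/m) = sqrt(2*1246/0.029) = 293.1 m/s

293.1 m/s


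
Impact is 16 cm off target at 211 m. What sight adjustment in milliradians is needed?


1 mrad subtends 1 cm per 10 m of range, so adj = error_cm / (dist_m / 10) = 16 / (211/10) = 0.7583 mrad

0.7583 mrad


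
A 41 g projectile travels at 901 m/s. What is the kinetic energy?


E = 0.5*m*v^2 = 0.5*0.041*901^2 = 16642 J

16642 J


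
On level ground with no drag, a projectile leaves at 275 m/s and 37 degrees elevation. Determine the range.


R = v0^2 * sin(2*theta) / g = 275^2 * sin(2*37°) / 9.81 = 7410 m

7410 m


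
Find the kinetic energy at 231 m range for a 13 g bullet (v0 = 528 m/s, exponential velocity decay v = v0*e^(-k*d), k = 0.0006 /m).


v = v0*exp(-k*d) = 528*exp(-0.0006*231) = 459.664 m/s
E = 0.5*m*v^2 = 0.5*0.013*459.664^2 = 1373 J

1373 J


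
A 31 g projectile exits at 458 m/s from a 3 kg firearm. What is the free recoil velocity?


v_recoil = m_p * v_p / m_gun = 0.031 * 458 / 3 = 4.733 m/s

4.733 m/s


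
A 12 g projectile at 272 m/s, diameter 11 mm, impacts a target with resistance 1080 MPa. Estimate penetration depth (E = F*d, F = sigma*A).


A = pi*(d/2)^2 = pi*(11/2)^2 = 95.0332 mm^2
E = 0.5*m*v^2 = 0.5*0.012*272^2 = 443.904 J
depth = E/(sigma*A) = 443.904 J / (1080 MPa * 95.0332 mm^2) = 443.904/(1080 * 95.0332) m = 0.00432504 m ≈ 4.325 mm

4.325 mm


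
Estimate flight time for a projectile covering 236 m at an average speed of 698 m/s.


t = d/v = 236/698 = 0.3381 s

0.3381 s


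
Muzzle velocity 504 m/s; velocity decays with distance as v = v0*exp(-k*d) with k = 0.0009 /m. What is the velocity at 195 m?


v = v0*exp(-k*d) = 504*exp(-0.0009*195) = 422.9 m/s

422.9 m/s


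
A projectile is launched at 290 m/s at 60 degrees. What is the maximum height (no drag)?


H = (v0*sin(theta))^2 / (2g) = (290*sin(60°))^2 / (2*9.81) = 3215 m

3215 m


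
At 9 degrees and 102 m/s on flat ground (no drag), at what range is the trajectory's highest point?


R = v0^2*sin(2*theta)/g = 102^2*sin(2*9°)/9.81 = 327.728 m
apex_dist = R/2 = 327.728/2 = 163.9 m

163.9 m


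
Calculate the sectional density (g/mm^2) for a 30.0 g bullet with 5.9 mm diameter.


SD = m/d^2 = 30.0/5.9^2 = 0.8618 g/mm^2

0.8618 g/mm^2


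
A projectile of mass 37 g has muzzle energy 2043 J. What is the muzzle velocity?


v = sqrt(2*E/m) = sqrt(2*2043/0.037) = 332.3 m/s

332.3 m/s


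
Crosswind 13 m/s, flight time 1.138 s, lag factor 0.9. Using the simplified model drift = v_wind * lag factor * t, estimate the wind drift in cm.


drift = v_wind * lag * t = 13 * 0.9 * 1.138 = 13.3146 m ≈ 1331 cm

1331 cm


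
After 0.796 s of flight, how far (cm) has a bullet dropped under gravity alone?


drop = 0.5*g*t^2 = 0.5*9.81*0.796^2 = 3.10789 m ≈ 310.8 cm

310.8 cm


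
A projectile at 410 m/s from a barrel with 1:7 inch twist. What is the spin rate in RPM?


twist_m = 7*0.0254 = 0.1778 m
spin = v/twist = 410/0.1778 = 2305.962 rev/s
RPM = spin*60 = 2305.962*60 ≈ 138358 RPM

138358 RPM


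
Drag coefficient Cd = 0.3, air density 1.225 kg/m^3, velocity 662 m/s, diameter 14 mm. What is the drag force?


A = pi*(d/2)^2 = pi*(14/2000)^2 = 1.53938e-04 m^2
Fd = 0.5*Cd*rho*A*v^2 = 0.5*0.3*1.225*1.53938e-04*662^2 = 12.4 N

12.4 N


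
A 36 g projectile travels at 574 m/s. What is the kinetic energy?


E = 0.5*m*v^2 = 0.5*0.036*574^2 = 5931 J

5931 J


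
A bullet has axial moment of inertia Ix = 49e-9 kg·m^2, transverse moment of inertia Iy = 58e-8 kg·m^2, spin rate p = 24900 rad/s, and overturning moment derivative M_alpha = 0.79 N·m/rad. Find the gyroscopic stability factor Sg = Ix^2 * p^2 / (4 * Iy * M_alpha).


Sg = Ix^2 * p^2 / (4 * Iy * M_alpha) = (49e-9)^2 * 24900^2 / (4 * 58e-8 * 0.79) = 0.8122

0.8122


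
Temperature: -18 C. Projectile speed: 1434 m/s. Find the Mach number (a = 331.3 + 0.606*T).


a = 331.3 + 0.606*(-18) = 320.392 m/s
M = v/a = 1434/320.392 = 4.476

4.476


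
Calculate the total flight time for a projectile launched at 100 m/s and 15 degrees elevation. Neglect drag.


T = 2*v0*sin(theta)/g = 2*100*sin(15°)/9.81 = 5.277 s

5.277 s


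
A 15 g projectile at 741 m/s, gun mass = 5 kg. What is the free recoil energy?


v_r = m_p*v_p/m_gun = 0.015*741/5 = 2.223 m/s, E_r = 0.5*m_gun*v_r^2 = 0.5*5*2.223^2 = 12.35 J

12.35 J


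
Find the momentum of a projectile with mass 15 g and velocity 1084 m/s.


p = m*v = 0.015*1084 = 16.26 kg·m/s

16.26 kg·m/s


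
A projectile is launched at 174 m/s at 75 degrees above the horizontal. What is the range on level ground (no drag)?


R = v0^2 * sin(2*theta) / g = 174^2 * sin(2*75°) / 9.81 = 1543 m

1543 m


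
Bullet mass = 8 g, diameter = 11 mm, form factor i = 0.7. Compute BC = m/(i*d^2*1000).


BC = m/(i*d^2*1000) = 8/(0.7 * 11^2 * 1000) = 9.445e-05

9.445e-05


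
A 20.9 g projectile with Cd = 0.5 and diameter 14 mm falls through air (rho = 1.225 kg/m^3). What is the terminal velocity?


A = pi*(d/2)^2 = pi*(14/2000)^2 = 1.53938e-04 m^2
vt = sqrt(2mg/(Cd*rho*A)) = sqrt(2*0.0209*9.81/(0.5 * 1.225 * 1.53938e-04)) = 65.95 m/s

65.95 m/s


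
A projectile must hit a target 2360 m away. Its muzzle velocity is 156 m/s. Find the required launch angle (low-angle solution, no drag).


sin(2*theta) = R*g/v0^2 = 2360*9.81/156^2 = 0.951331, theta = arcsin(0.951331)/2 = 36.03°

36.03 degrees


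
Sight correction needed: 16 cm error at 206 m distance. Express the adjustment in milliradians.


1 mrad subtends 1 cm per 10 m of range, so adj = error_cm / (dist_m / 10) = 16 / (206/10) = 0.7767 mrad

0.7767 mrad


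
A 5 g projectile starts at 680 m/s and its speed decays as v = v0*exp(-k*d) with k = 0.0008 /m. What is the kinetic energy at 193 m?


v = v0*exp(-k*d) = 680*exp(-0.0008*193) = 582.712 m/s
E = 0.5*m*v^2 = 0.5*0.005*582.712^2 = 848.9 J

848.9 J


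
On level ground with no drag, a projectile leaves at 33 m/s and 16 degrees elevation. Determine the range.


R = v0^2 * sin(2*theta) / g = 33^2 * sin(2*16°) / 9.81 = 58.83 m

58.83 m


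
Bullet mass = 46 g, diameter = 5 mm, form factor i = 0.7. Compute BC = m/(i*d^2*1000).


BC = m/(i*d^2*1000) = 46/(0.7 * 5^2 * 1000) = 0.002629

0.002629


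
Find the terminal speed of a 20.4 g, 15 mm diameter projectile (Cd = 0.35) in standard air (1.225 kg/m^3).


A = pi*(d/2)^2 = pi*(15/2000)^2 = 1.76715e-04 m^2
vt = sqrt(2mg/(Cd*rho*A)) = sqrt(2*0.0204*9.81/(0.35 * 1.225 * 1.76715e-04)) = 72.68 m/s

72.68 m/s


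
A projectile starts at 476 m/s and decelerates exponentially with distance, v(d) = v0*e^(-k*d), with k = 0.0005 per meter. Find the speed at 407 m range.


v = v0*exp(-k*d) = 476*exp(-0.0005*407) = 388.4 m/s

388.4 m/s


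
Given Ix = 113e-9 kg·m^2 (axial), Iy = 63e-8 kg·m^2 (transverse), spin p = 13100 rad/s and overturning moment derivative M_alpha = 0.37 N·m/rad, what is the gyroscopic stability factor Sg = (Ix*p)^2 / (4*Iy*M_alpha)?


Sg = Ix^2 * p^2 / (4 * Iy * M_alpha) = (113e-9)^2 * 13100^2 / (4 * 63e-8 * 0.37) = 2.35

2.35


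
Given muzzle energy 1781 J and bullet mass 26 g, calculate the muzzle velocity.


v = sqrt(2*E/m) = sqrt(2*1781/0.026) = 370.1 m/s

370.1 m/s


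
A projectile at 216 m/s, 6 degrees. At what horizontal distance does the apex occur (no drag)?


R = v0^2*sin(2*theta)/g = 216^2*sin(2*6°)/9.81 = 988.82 m
apex_dist = R/2 = 988.82/2 = 494.4 m

494.4 m


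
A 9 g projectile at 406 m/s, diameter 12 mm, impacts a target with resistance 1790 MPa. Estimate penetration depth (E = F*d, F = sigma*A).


A = pi*(d/2)^2 = pi*(12/2)^2 = 113.097 mm^2
E = 0.5*m*v^2 = 0.5*0.009*406^2 = 741.762 J
depth = E/(sigma*A) = 741.762 J / (1790 MPa * 113.097 mm^2) = 741.762/(1790 * 113.097) m = 0.00366403 m ≈ 3.664 mm

3.664 mm


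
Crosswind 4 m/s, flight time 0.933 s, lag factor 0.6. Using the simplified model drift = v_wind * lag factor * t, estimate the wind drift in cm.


drift = v_wind * lag * t = 4 * 0.6 * 0.933 = 2.2392 m ≈ 223.9 cm

223.9 cm


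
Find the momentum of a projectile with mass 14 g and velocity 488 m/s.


p = m*v = 0.014*488 = 6.832 kg·m/s

6.832 kg·m/s


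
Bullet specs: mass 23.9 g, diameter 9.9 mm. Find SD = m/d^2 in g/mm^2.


SD = m/d^2 = 23.9/9.9^2 = 0.2439 g/mm^2

0.2439 g/mm^2


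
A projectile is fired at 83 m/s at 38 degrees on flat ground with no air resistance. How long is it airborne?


T = 2*v0*sin(theta)/g = 2*83*sin(38°)/9.81 = 10.42 s

10.42 s


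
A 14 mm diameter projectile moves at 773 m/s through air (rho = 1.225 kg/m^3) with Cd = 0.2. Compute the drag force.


A = pi*(d/2)^2 = pi*(14/2000)^2 = 1.53938e-04 m^2
Fd = 0.5*Cd*rho*A*v^2 = 0.5*0.2*1.225*1.53938e-04*773^2 = 11.27 N

11.27 N


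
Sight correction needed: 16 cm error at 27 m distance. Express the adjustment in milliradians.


1 mrad subtends 1 cm per 10 m of range, so adj = error_cm / (dist_m / 10) = 16 / (27/10) = 5.926 mrad

5.926 mrad


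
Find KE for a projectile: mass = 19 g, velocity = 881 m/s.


E = 0.5*m*v^2 = 0.5*0.019*881^2 = 7374 J

7374 J


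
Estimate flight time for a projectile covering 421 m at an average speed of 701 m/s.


t = d/v = 421/701 = 0.6006 s

0.6006 s


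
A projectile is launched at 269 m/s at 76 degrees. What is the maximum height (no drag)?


H = (v0*sin(theta))^2 / (2g) = (269*sin(76°))^2 / (2*9.81) = 3472 m

3472 m


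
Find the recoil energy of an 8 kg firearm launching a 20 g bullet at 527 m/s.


v_r = m_p*v_p/m_gun = 0.02*527/8 = 1.3175 m/s, E_r = 0.5*m_gun*v_r^2 = 0.5*8*1.3175^2 = 6.943 J

6.943 J


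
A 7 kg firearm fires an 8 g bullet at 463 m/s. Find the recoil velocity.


v_recoil = m_p * v_p / m_gun = 0.008 * 463 / 7 = 0.5291 m/s

0.5291 m/s


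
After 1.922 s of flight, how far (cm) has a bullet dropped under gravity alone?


drop = 0.5*g*t^2 = 0.5*9.81*1.922^2 = 18.1195 m ≈ 1812 cm

1812 cm


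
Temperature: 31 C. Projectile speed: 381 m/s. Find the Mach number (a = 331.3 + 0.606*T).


a = 331.3 + 0.606*(31) = 350.086 m/s
M = v/a = 381/350.086 = 1.088

1.088


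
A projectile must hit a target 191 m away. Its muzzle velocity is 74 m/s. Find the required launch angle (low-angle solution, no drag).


sin(2*theta) = R*g/v0^2 = 191*9.81/74^2 = 0.342168, theta = arcsin(0.342168)/2 = 10°

10 degrees


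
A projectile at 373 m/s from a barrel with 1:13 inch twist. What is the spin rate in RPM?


twist_m = 13*0.0254 = 0.3302 m
spin = v/twist = 373/0.3302 = 1129.618 rev/s
RPM = spin*60 = 1129.618*60 ≈ 67777 RPM

67777 RPM


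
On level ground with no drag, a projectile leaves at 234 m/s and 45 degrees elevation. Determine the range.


R = v0^2 * sin(2*theta) / g = 234^2 * sin(2*45°) / 9.81 = 5582 m

5582 m


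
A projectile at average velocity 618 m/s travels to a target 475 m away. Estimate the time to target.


t = d/v = 475/618 = 0.7686 s

0.7686 s


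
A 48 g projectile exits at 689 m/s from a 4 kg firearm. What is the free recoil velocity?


v_recoil = m_p * v_p / m_gun = 0.048 * 689 / 4 = 8.268 m/s

8.268 m/s


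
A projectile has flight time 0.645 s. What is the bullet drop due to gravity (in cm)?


drop = 0.5*g*t^2 = 0.5*9.81*0.645^2 = 2.0406 m ≈ 204.1 cm

204.1 cm


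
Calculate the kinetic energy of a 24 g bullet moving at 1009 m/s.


E = 0.5*m*v^2 = 0.5*0.024*1009^2 = 12217 J

12217 J


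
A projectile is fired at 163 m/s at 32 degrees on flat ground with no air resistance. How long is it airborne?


T = 2*v0*sin(theta)/g = 2*163*sin(32°)/9.81 = 17.61 s

17.61 s


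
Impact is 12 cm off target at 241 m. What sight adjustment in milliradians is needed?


1 mrad subtends 1 cm per 10 m of range, so adj = error_cm / (dist_m / 10) = 12 / (241/10) = 0.4979 mrad

0.4979 mrad


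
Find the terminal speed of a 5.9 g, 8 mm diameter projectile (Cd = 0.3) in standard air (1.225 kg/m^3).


A = pi*(d/2)^2 = pi*(8/2000)^2 = 5.02655e-05 m^2
vt = sqrt(2mg/(Cd*rho*A)) = sqrt(2*0.0059*9.81/(0.3 * 1.225 * 5.02655e-05)) = 79.16 m/s

79.16 m/s


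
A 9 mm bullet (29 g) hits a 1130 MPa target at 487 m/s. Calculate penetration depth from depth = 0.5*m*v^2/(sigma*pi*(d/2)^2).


A = pi*(d/2)^2 = pi*(9/2)^2 = 63.6173 mm^2
E = 0.5*m*v^2 = 0.5*0.029*487^2 = 3438.95 J
depth = E/(sigma*A) = 3438.95 J / (1130 MPa * 63.6173 mm^2) = 3438.95/(1130 * 63.6173) m = 0.047838 m ≈ 47.84 mm

47.84 mm


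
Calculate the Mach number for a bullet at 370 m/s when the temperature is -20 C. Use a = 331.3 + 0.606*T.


a = 331.3 + 0.606*(-20) = 319.18 m/s
M = v/a = 370/319.18 = 1.159

1.159


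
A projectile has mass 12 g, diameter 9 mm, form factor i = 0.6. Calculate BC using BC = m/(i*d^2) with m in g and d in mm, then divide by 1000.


BC = m/(i*d^2*1000) = 12/(0.6 * 9^2 * 1000) = 0.0002469

0.0002469


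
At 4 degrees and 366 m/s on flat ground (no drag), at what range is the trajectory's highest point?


R = v0^2*sin(2*theta)/g = 366^2*sin(2*4°)/9.81 = 1900.42 m
apex_dist = R/2 = 1900.42/2 = 950.2 m

950.2 m


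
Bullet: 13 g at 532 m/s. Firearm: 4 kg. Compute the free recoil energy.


v_r = m_p*v_p/m_gun = 0.013*532/4 = 1.729 m/s, E_r = 0.5*m_gun*v_r^2 = 0.5*4*1.729^2 = 5.979 J

5.979 J


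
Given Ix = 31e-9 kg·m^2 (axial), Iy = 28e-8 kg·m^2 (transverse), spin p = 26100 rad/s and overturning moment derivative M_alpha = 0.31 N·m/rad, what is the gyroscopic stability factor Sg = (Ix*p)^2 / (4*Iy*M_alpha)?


Sg = Ix^2 * p^2 / (4 * Iy * M_alpha) = (31e-9)^2 * 26100^2 / (4 * 28e-8 * 0.31) = 1.885

1.885


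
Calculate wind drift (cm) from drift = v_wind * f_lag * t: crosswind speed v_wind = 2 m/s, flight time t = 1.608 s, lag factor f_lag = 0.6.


drift = v_wind * lag * t = 2 * 0.6 * 1.608 = 1.9296 m ≈ 193 cm

193 cm


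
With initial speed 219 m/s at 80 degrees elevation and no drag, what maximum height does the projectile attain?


H = (v0*sin(theta))^2 / (2g) = (219*sin(80°))^2 / (2*9.81) = 2371 m

2371 m


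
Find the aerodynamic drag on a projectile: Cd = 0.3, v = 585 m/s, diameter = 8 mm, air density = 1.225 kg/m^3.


A = pi*(d/2)^2 = pi*(8/2000)^2 = 5.02655e-05 m^2
Fd = 0.5*Cd*rho*A*v^2 = 0.5*0.3*1.225*5.02655e-05*585^2 = 3.161 N

3.161 N


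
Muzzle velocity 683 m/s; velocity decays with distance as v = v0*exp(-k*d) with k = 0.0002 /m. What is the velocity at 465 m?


v = v0*exp(-k*d) = 683*exp(-0.0002*465) = 622.3 m/s

622.3 m/s


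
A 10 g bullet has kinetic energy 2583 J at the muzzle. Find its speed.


v = sqrt(2*E/m) = sqrt(2*2583/0.01) = 718.7 m/s

718.7 m/s


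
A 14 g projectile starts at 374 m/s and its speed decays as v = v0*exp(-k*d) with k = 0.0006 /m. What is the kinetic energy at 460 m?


v = v0*exp(-k*d) = 374*exp(-0.0006*460) = 283.796 m/s
E = 0.5*m*v^2 = 0.5*0.014*283.796^2 = 563.8 J

563.8 J


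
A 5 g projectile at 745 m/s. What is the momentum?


p = m*v = 0.005*745 = 3.725 kg·m/s

3.725 kg·m/s


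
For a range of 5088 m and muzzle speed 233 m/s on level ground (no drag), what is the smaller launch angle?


sin(2*theta) = R*g/v0^2 = 5088*9.81/233^2 = 0.9194, theta = arcsin(0.9194)/2 = 33.42°

33.42 degrees


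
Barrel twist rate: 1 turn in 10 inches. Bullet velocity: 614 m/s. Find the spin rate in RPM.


twist_m = 10*0.0254 = 0.254 m
spin = v/twist = 614/0.254 = 2417.323 rev/s
RPM = spin*60 = 2417.323*60 ≈ 145039 RPM

145039 RPM


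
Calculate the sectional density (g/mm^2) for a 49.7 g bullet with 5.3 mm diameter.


SD = m/d^2 = 49.7/5.3^2 = 1.769 g/mm^2

1.769 g/mm^2


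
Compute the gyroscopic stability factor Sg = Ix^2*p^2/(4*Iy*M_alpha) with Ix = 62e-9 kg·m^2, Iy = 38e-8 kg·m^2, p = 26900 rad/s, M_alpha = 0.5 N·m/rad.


Sg = Ix^2 * p^2 / (4 * Iy * M_alpha) = (62e-9)^2 * 26900^2 / (4 * 38e-8 * 0.5) = 3.66

3.66


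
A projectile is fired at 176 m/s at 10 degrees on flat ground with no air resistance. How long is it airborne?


T = 2*v0*sin(theta)/g = 2*176*sin(10°)/9.81 = 6.231 s

6.231 s


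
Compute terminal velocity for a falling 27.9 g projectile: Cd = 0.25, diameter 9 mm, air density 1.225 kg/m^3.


A = pi*(d/2)^2 = pi*(9/2000)^2 = 6.36173e-05 m^2
vt = sqrt(2mg/(Cd*rho*A)) = sqrt(2*0.0279*9.81/(0.25 * 1.225 * 6.36173e-05)) = 167.6 m/s

167.6 m/s


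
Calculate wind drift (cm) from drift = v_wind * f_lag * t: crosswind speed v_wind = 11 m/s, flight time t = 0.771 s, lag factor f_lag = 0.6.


drift = v_wind * lag * t = 11 * 0.6 * 0.771 = 5.0886 m ≈ 508.9 cm

508.9 cm


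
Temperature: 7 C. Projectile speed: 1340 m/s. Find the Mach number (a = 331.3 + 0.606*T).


a = 331.3 + 0.606*(7) = 335.542 m/s
M = v/a = 1340/335.542 = 3.994

3.994


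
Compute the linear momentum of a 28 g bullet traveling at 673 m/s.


p = m*v = 0.028*673 = 18.84 kg·m/s

18.84 kg·m/s


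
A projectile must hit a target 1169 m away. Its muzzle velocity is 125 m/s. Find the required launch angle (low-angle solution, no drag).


sin(2*theta) = R*g/v0^2 = 1169*9.81/125^2 = 0.733945, theta = arcsin(0.733945)/2 = 23.61°

23.61 degrees


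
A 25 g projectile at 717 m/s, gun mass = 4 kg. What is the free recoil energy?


v_r = m_p*v_p/m_gun = 0.025*717/4 = 4.48125 m/s, E_r = 0.5*m_gun*v_r^2 = 0.5*4*4.48125^2 = 40.16 J

40.16 J


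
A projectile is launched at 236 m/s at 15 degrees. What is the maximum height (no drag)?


H = (v0*sin(theta))^2 / (2g) = (236*sin(15°))^2 / (2*9.81) = 190.2 m

190.2 m


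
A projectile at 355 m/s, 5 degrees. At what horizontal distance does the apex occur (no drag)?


R = v0^2*sin(2*theta)/g = 355^2*sin(2*5°)/9.81 = 2230.79 m
apex_dist = R/2 = 2230.79/2 = 1115 m

1115 m


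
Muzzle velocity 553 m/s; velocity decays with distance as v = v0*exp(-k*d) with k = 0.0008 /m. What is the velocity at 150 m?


v = v0*exp(-k*d) = 553*exp(-0.0008*150) = 490.5 m/s

490.5 m/s


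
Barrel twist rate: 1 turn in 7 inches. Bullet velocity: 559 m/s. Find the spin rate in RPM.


twist_m = 7*0.0254 = 0.1778 m
spin = v/twist = 559/0.1778 = 3143.982 rev/s
RPM = spin*60 = 3143.982*60 ≈ 188639 RPM

188639 RPM


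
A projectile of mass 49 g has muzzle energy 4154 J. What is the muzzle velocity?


v = sqrt(2*E/m) = sqrt(2*4154/0.049) = 411.8 m/s

411.8 m/s


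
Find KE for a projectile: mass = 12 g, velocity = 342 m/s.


E = 0.5*m*v^2 = 0.5*0.012*342^2 = 701.8 J

701.8 J


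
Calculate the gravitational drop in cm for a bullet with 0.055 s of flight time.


drop = 0.5*g*t^2 = 0.5*9.81*0.055^2 = 0.0148376 m ≈ 1.484 cm

1.484 cm


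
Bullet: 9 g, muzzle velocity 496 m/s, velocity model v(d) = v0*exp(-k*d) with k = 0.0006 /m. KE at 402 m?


v = v0*exp(-k*d) = 496*exp(-0.0006*402) = 389.699 m/s
E = 0.5*m*v^2 = 0.5*0.009*389.699^2 = 683.4 J

683.4 J


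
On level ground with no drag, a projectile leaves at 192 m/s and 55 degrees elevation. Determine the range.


R = v0^2 * sin(2*theta) / g = 192^2 * sin(2*55°) / 9.81 = 3531 m

3531 m
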